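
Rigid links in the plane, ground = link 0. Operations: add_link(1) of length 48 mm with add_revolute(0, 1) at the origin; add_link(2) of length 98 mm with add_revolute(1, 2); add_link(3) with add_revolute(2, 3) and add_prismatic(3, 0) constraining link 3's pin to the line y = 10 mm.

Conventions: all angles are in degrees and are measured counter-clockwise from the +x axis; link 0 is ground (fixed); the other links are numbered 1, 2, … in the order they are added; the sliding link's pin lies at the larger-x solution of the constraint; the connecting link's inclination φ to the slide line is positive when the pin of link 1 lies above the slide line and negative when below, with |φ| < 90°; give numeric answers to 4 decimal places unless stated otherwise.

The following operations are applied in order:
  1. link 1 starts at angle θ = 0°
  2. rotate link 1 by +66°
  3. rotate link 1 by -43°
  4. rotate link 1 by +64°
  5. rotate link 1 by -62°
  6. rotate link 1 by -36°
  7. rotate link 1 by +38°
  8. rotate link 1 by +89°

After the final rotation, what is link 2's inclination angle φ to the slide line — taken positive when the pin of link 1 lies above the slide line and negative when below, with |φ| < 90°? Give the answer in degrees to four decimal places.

geometry: r = 48 mm, L = 98 mm, e = 10 mm; θ starts at 0°
rotate link 1 by +66°: θ ← 0° +66° = 66°
rotate link 1 by -43°: θ ← 66° -43° = 23°
rotate link 1 by +64°: θ ← 23° +64° = 87°
rotate link 1 by -62°: θ ← 87° -62° = 25°
rotate link 1 by -36°: θ ← 25° -36° = -11°
rotate link 1 by +38°: θ ← -11° +38° = 27°
rotate link 1 by +89°: θ ← 27° +89° = 116°
h = r sin θ − e = 43.142114 − 10 = 33.142114
sin φ = h / L = 33.142114 / 98 = 0.33818484
φ = arcsin(0.33818484) = 19.766323°

19.7663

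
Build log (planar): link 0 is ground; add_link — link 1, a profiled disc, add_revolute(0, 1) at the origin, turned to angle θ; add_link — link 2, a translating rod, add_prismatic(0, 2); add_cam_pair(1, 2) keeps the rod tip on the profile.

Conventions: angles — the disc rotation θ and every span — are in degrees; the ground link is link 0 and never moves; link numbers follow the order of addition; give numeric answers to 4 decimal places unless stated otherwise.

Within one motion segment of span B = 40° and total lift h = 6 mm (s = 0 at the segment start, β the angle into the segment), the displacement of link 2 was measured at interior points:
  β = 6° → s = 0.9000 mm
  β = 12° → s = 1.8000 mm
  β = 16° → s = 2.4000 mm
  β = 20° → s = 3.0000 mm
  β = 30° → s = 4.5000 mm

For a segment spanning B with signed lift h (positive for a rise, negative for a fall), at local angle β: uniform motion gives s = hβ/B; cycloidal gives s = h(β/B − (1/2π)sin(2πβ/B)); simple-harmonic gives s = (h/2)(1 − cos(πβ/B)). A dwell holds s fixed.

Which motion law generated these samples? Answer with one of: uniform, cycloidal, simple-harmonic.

candidates at β/B = r: uniform s = h·r (linear in β); cycloidal s = h·(r − sin(2πr)/(2π)); simple-harmonic s = (h/2)(1 − cos(πr))
β=6°: printed 0.9000 | uniform 0.9000, cycloidal 0.1274, simple-harmonic 0.3270
β=12°: printed 1.8000 | uniform 1.8000, cycloidal 0.8918, simple-harmonic 1.2366
β=16°: printed 2.4000 | uniform 2.4000, cycloidal 1.8387, simple-harmonic 2.0729
β=20°: printed 3.0000 | uniform 3.0000, cycloidal 3.0000, simple-harmonic 3.0000
β=30°: printed 4.5000 | uniform 4.5000, cycloidal 5.4549, simple-harmonic 5.1213
only one law matches every sample → uniform

uniform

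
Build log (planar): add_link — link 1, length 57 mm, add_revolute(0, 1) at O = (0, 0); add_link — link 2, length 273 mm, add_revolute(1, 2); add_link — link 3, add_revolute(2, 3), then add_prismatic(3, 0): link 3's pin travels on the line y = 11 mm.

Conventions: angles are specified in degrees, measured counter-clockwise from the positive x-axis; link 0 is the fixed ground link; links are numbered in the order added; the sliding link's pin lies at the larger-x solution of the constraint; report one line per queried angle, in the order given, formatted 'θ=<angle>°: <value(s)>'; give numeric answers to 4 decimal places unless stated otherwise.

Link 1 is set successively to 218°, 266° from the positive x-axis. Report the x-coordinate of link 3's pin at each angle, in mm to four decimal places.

geometry: r = 57 mm, L = 273 mm, e = 11 mm
θ=218°: crank pin P = (r cos θ, r sin θ) = (-44.916613, -35.092704)
θ=218°: h = r sin θ − e = -35.092704 − 11 = -46.092704
θ=218°: x = r cos θ + √(L² − h²) = -44.916613 + 269.080773 = 224.164160
θ=266°: crank pin P = (r cos θ, r sin θ) = (-3.976119, -56.861151)
θ=266°: h = r sin θ − e = -56.861151 − 11 = -67.861151
θ=266°: x = r cos θ + √(L² − h²) = -3.976119 + 264.431209 = 260.455090

θ=218°: 224.1642
θ=266°: 260.4551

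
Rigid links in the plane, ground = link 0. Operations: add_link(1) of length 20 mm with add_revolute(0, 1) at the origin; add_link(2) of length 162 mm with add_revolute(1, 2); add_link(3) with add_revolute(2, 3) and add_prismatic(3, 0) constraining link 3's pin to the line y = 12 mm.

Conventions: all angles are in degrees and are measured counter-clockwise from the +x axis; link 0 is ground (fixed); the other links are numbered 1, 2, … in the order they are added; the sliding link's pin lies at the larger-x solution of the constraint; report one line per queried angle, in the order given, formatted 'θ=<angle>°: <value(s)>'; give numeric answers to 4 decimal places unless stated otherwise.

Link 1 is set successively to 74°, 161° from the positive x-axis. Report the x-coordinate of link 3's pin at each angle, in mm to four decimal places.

geometry: r = 20 mm, L = 162 mm, e = 12 mm
θ=74°: crank pin P = (r cos θ, r sin θ) = (5.512747, 19.225234)
θ=74°: h = r sin θ − e = 19.225234 − 12 = 7.225234
θ=74°: x = r cos θ + √(L² − h²) = 5.512747 + 161.838796 = 167.351543
θ=161°: crank pin P = (r cos θ, r sin θ) = (-18.910372, 6.511363)
θ=161°: h = r sin θ − e = 6.511363 − 12 = -5.488637
θ=161°: x = r cos θ + √(L² − h²) = -18.910372 + 161.906994 = 142.996623

θ=74°: 167.3515
θ=161°: 142.9966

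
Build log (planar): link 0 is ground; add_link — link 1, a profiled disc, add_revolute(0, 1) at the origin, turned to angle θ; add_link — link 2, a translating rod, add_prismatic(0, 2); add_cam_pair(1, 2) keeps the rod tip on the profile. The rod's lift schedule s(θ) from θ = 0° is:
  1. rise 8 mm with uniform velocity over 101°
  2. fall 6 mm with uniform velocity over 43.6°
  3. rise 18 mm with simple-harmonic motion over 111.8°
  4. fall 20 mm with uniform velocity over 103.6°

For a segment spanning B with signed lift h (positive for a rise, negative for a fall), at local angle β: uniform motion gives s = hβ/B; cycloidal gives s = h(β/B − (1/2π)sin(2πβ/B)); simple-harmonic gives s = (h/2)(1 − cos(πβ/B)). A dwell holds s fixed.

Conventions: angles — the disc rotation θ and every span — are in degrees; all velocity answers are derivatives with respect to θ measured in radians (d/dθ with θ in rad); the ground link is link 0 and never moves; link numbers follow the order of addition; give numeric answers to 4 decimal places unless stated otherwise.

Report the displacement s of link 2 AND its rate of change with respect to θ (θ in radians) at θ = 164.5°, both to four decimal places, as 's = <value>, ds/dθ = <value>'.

seg 1 [0°–101°] uniform, h=8: full span → s += 8 → s = 8.0000
seg 2 [101°–144.6°] uniform, h=-6: full span → s += -6 → s = 2.0000
seg 3 [144.6°–256.4°] simple-harmonic, h=18: θ=164.5° here. β=19.9, B=111.8. 18/2·(1 − cos(π·0.1780)) = 1.3708 → s = 3.3708
velocity in seg [144.6°–256.4°] (simple-harmonic), θ in radians: β = 19.9° = 0.3473 rad, B = 111.8° = 1.9513 rad; ds/dθ = (πh/(2B)) sin(πβ/B) = (π·18/(2·1.9513)) sin(π·0.1780) = 7.687054 mm/rad

s = 3.3708, ds/dθ = 7.6871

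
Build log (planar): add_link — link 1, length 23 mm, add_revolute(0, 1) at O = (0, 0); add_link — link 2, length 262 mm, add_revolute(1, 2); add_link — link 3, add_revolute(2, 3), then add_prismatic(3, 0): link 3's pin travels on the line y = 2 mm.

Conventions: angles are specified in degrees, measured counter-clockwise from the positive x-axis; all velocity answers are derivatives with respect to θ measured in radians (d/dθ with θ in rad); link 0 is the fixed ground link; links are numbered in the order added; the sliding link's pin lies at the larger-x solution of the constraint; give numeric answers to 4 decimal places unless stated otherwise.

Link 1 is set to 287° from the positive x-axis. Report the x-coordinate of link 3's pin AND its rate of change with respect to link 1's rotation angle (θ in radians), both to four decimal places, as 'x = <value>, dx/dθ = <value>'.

geometry: r = 23 mm, L = 262 mm, e = 2 mm
crank pin P = (r cos θ, r sin θ) = (6.724549, -21.995009)
h = r sin θ − e = -21.995009 − 2 = -23.995009
x = r cos θ + √(L² − h²) = 6.724549 + 260.898907 = 267.623456
dx/dθ = −r sin θ − h·r cos θ/√(L² − h²) (θ in radians; h = -23.995009) = 22.613470

x = 267.6235, dx/dθ = 22.6135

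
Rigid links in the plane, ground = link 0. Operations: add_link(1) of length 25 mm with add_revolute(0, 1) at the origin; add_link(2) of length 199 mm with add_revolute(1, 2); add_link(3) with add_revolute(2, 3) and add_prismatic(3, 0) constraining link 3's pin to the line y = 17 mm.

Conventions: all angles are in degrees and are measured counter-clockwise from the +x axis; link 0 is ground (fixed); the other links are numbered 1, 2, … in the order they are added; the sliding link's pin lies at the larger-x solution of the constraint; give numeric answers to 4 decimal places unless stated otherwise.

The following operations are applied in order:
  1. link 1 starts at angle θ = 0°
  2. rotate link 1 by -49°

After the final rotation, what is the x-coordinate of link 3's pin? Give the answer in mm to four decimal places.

geometry: r = 25 mm, L = 199 mm, e = 17 mm; θ starts at 0°
rotate link 1 by -49°: θ ← 0° -49° = -49°
crank pin P = (r cos θ, r sin θ) = (16.401476, -18.867740)
h = r sin θ − e = -18.867740 − 17 = -35.867740
x = r cos θ + √(L² − h²) = 16.401476 + 195.740914 = 212.142389

212.1424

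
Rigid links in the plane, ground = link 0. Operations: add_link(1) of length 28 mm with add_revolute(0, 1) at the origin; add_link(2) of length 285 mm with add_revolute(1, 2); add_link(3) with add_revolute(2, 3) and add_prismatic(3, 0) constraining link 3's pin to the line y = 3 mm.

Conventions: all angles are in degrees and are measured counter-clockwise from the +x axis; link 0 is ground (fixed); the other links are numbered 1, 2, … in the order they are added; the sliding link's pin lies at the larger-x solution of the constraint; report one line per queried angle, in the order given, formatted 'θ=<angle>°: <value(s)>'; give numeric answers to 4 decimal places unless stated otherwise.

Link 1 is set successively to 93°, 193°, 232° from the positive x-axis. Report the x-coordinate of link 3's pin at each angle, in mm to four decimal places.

geometry: r = 28 mm, L = 285 mm, e = 3 mm
θ=93°: crank pin P = (r cos θ, r sin θ) = (-1.465407, 27.961627)
θ=93°: h = r sin θ − e = 27.961627 − 3 = 24.961627
θ=93°: x = r cos θ + √(L² − h²) = -1.465407 + 283.904768 = 282.439361
θ=193°: crank pin P = (r cos θ, r sin θ) = (-27.282362, -6.298630)
θ=193°: h = r sin θ − e = -6.298630 − 3 = -9.298630
θ=193°: x = r cos θ + √(L² − h²) = -27.282362 + 284.848267 = 257.565906
θ=232°: crank pin P = (r cos θ, r sin θ) = (-17.238521, -22.064301)
θ=232°: h = r sin θ − e = -22.064301 − 3 = -25.064301
θ=232°: x = r cos θ + √(L² − h²) = -17.238521 + 283.895722 = 266.657200

θ=93°: 282.4394
θ=193°: 257.5659
θ=232°: 266.6572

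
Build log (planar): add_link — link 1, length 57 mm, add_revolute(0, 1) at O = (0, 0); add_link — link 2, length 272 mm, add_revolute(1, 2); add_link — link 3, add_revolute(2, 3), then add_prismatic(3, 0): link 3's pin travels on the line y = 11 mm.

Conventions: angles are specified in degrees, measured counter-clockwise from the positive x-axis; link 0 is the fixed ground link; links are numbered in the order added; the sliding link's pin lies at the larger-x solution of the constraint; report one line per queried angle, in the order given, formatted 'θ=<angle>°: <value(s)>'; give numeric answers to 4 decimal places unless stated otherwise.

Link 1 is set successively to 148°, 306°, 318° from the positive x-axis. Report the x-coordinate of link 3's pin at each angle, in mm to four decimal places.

geometry: r = 57 mm, L = 272 mm, e = 11 mm
θ=148°: crank pin P = (r cos θ, r sin θ) = (-48.338741, 30.205398)
θ=148°: h = r sin θ − e = 30.205398 − 11 = 19.205398
θ=148°: x = r cos θ + √(L² − h²) = -48.338741 + 271.321125 = 222.982383
θ=306°: crank pin P = (r cos θ, r sin θ) = (33.503759, -46.113969)
θ=306°: h = r sin θ − e = -46.113969 − 11 = -57.113969
θ=306°: x = r cos θ + √(L² − h²) = 33.503759 + 265.936072 = 299.439832
θ=318°: crank pin P = (r cos θ, r sin θ) = (42.359255, -38.140445)
θ=318°: h = r sin θ − e = -38.140445 − 11 = -49.140445
θ=318°: x = r cos θ + √(L² − h²) = 42.359255 + 267.524236 = 309.883491

θ=148°: 222.9824
θ=306°: 299.4398
θ=318°: 309.8835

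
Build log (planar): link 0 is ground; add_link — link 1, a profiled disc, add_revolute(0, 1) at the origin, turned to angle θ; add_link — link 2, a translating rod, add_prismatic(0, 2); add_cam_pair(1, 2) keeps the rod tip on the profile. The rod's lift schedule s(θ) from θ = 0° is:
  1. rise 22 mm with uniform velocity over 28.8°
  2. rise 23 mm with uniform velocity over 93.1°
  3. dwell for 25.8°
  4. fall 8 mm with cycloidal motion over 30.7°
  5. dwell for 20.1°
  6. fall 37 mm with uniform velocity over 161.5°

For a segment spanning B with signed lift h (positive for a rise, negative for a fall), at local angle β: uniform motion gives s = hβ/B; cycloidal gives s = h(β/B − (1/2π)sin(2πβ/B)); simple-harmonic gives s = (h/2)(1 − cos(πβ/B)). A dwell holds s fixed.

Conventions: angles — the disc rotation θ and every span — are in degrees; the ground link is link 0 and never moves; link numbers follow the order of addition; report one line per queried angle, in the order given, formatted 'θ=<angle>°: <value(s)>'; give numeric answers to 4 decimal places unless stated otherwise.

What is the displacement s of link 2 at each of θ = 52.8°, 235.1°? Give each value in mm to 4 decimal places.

seg 1 [0°–28.8°] uniform, h=22: full span → s += 22 → s = 22.0000
seg 2 [28.8°–121.9°] uniform, h=23: θ=52.8° here. β=24, B=93.1. 23·24/93.1 = 5.9291 → s = 27.9291
seg 2 [28.8°–121.9°] uniform, h=23: full span → s += 23 → s = 45.0000
seg 3 [121.9°–147.7°] dwell: s stays 45.0000
seg 4 [147.7°–178.4°] cycloidal, h=-8: full span → s += -8 → s = 37.0000
seg 5 [178.4°–198.5°] dwell: s stays 37.0000
seg 6 [198.5°–360°] uniform, h=-37: θ=235.1° here. β=36.6, B=161.5. -37·36.6/161.5 = -8.3851 → s = 28.6149

θ=52.8°: 27.9291
θ=235.1°: 28.6149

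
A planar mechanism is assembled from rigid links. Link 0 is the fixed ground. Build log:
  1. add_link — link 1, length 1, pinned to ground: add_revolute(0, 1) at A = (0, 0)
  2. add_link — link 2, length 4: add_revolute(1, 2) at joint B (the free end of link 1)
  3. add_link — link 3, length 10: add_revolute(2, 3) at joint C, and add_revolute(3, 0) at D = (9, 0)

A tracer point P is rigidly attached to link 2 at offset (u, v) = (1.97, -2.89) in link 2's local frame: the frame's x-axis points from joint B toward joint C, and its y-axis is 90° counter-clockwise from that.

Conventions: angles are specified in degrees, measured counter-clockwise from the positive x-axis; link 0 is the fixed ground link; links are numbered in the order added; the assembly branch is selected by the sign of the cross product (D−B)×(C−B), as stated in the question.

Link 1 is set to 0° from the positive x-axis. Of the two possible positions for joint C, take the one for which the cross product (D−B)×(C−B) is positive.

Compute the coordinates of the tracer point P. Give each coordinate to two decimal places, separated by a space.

A=(0,0), D=(9.00,0)
B = A + 1.00·(cos0°, sin0°) = (1.0000, 0.0000)
|BD| = 8.0000
circle(B,4.00) ∩ circle(D,10.00): a=-1.2500, h=3.7997
  candidates: C₊=(-0.2500,3.7997) cross=30.397; C₋=(-0.2500,-3.7997) cross=-30.397
  branch + wants cross > 0 → take C=(-0.2500,3.7997) (cross=30.397)
ex = (C−B)/|BC| = (-0.3125,0.9499); ey = (-0.9499,-0.3125)
P = B + 1.97·ex + -2.89·ey = (3.1296,2.7745)

3.13 2.77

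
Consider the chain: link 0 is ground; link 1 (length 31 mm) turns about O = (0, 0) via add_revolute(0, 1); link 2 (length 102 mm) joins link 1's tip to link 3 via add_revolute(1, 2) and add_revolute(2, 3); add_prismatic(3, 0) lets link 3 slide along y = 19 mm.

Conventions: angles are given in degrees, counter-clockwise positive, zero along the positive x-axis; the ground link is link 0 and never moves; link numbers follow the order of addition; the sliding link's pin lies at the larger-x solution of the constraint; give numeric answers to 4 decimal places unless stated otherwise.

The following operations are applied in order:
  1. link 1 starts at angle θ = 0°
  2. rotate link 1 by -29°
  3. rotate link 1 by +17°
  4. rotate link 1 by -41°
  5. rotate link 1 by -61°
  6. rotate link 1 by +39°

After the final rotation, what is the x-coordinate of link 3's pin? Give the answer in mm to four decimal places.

geometry: r = 31 mm, L = 102 mm, e = 19 mm; θ starts at 0°
rotate link 1 by -29°: θ ← 0° -29° = -29°
rotate link 1 by +17°: θ ← -29° +17° = -12°
rotate link 1 by -41°: θ ← -12° -41° = -53°
rotate link 1 by -61°: θ ← -53° -61° = -114°
rotate link 1 by +39°: θ ← -114° +39° = -75°
crank pin P = (r cos θ, r sin θ) = (8.023390, -29.943701)
h = r sin θ − e = -29.943701 − 19 = -48.943701
x = r cos θ + √(L² − h²) = 8.023390 + 89.490302 = 97.513692

97.5137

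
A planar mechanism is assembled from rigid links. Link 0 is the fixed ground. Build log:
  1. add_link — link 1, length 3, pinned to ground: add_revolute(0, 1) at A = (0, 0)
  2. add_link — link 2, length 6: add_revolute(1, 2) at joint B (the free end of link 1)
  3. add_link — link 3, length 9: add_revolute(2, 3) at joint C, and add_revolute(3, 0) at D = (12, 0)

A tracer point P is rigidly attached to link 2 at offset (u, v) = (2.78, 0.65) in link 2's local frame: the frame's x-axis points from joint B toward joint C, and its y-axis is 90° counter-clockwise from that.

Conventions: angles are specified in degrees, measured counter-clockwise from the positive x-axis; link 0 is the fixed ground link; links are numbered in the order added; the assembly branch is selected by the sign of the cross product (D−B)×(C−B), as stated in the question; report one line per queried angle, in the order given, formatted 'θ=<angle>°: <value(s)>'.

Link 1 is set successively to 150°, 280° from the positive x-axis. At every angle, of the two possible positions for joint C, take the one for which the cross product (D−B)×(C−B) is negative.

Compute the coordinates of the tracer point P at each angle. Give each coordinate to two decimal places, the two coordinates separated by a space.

A=(0,0), D=(12.00,0)
θ=150°: B = A + 3.00·(cos150°, sin150°) = (-2.5981, 1.5000)
θ=150°: |BD| = 14.6749
θ=150°: circle(B,6.00) ∩ circle(D,9.00): a=5.8042, h=1.5201
θ=150°:   candidates: C₊=(3.3311,2.4189) cross=22.308; C₋=(3.0204,-0.6054) cross=-22.308
θ=150°:   branch - wants cross < 0 → take C=(3.0204,-0.6054) (cross=-22.308)
θ=150°: ex = (C−B)/|BC| = (0.9364,-0.3509); ey = (0.3509,0.9364)
θ=150°: P = B + 2.78·ex + 0.65·ey = (0.2332,1.1331)
θ=280°: B = A + 3.00·(cos280°, sin280°) = (0.5209, -2.9544)
θ=280°: |BD| = 11.8532
θ=280°: circle(B,6.00) ∩ circle(D,9.00): a=4.0284, h=4.4466
θ=280°:   candidates: C₊=(3.3138,2.3559) cross=52.706; C₋=(5.5305,-6.2566) cross=-52.706
θ=280°:   branch - wants cross < 0 → take C=(5.5305,-6.2566) (cross=-52.706)
θ=280°: ex = (C−B)/|BC| = (0.8349,-0.5504); ey = (0.5504,0.8349)
θ=280°: P = B + 2.78·ex + 0.65·ey = (3.1998,-3.9417)

θ=150°: 0.23 1.13
θ=280°: 3.20 -3.94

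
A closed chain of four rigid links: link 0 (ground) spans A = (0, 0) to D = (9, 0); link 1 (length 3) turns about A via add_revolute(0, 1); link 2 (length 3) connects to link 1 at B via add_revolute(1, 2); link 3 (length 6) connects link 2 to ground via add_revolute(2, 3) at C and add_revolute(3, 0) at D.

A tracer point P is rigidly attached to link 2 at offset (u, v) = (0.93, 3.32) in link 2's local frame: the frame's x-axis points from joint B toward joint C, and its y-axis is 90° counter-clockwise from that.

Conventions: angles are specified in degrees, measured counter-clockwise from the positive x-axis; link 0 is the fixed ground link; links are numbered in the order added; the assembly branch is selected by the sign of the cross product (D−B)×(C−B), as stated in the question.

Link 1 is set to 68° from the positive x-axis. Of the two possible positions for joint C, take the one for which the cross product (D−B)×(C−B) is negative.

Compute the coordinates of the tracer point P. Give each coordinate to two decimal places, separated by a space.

A=(0,0), D=(9.00,0)
B = A + 3.00·(cos68°, sin68°) = (1.1238, 2.7816)
|BD| = 8.3529
circle(B,3.00) ∩ circle(D,6.00): a=2.5603, h=1.5637
  candidates: C₊=(4.0587,3.4034) cross=13.061; C₋=(3.0172,0.4545) cross=-13.061
  branch - wants cross < 0 → take C=(3.0172,0.4545) (cross=-13.061)
ex = (C−B)/|BC| = (0.6311,-0.7757); ey = (0.7757,0.6311)
P = B + 0.93·ex + 3.32·ey = (4.2860,4.1556)

4.29 4.16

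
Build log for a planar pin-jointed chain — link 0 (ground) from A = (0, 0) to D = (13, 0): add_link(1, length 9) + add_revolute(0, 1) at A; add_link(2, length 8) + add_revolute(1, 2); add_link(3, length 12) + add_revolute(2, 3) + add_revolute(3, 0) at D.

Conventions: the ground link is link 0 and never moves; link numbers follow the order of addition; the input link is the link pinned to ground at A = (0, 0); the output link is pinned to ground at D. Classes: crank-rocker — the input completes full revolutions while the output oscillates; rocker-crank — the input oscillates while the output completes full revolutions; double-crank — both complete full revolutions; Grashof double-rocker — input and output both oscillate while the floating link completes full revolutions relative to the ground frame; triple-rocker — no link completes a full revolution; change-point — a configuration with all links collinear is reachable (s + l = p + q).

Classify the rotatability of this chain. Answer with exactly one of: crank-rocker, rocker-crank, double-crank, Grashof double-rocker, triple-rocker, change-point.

lengths: ground=13, input=9, coupler=8, output=12
sorted: s=8 (shortest), l=13 (longest), p+q=21
s + l = 21 vs p + q = 21
s + l = p + q → change-point (collinear configuration reachable)

change-point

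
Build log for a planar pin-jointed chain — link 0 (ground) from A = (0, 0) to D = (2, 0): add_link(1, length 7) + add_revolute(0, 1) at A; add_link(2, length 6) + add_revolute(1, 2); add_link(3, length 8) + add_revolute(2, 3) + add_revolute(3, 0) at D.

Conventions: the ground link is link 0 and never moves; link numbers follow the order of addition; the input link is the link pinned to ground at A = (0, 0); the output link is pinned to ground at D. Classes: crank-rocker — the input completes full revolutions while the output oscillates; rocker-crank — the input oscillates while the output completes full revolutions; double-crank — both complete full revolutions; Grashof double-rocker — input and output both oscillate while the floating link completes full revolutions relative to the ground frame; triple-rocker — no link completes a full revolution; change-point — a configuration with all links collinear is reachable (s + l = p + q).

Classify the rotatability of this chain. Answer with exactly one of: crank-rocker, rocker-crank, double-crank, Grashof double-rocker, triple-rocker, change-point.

lengths: ground=2, input=7, coupler=6, output=8
sorted: s=2 (shortest), l=8 (longest), p+q=13
s + l = 10 vs p + q = 13
s + l < p + q (Grashof) with shortest = ground link → double-crank

double-crank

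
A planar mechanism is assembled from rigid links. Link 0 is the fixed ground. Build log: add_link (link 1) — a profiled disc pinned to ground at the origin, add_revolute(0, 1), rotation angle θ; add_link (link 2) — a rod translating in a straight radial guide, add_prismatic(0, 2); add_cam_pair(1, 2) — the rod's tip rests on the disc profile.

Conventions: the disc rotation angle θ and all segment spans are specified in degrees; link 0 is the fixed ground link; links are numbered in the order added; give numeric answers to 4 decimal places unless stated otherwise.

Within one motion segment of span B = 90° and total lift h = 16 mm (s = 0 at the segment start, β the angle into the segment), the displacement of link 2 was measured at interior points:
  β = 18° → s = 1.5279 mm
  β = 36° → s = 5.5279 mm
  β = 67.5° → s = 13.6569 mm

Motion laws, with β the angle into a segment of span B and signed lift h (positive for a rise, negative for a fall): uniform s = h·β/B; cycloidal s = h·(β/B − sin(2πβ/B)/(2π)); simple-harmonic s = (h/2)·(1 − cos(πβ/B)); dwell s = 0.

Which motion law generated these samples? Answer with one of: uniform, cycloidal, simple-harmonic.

candidates at β/B = r: uniform s = h·r (linear in β); cycloidal s = h·(r − sin(2πr)/(2π)); simple-harmonic s = (h/2)(1 − cos(πr))
β=18°: printed 1.5279 | uniform 3.2000, cycloidal 0.7782, simple-harmonic 1.5279
β=36°: printed 5.5279 | uniform 6.4000, cycloidal 4.9032, simple-harmonic 5.5279
β=67.5°: printed 13.6569 | uniform 12.0000, cycloidal 14.5465, simple-harmonic 13.6569
only one law matches every sample → simple-harmonic

simple-harmonic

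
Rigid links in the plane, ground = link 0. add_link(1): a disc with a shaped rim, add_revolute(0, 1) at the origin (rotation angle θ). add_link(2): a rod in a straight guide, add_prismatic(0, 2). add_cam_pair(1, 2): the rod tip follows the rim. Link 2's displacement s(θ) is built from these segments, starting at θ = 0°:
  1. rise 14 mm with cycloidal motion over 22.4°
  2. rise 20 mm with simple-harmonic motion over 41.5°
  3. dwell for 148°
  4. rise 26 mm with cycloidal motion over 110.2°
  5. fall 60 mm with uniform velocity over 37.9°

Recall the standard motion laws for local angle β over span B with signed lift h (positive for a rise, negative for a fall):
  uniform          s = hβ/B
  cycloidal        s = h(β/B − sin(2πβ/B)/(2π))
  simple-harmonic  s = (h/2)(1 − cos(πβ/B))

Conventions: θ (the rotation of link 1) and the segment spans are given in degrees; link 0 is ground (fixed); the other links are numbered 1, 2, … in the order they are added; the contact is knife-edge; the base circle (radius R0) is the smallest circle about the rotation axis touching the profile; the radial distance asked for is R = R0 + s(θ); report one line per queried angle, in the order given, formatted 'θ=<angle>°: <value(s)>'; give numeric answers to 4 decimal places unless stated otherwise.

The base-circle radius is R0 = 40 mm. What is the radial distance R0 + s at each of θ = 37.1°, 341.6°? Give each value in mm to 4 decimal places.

segment 1 (0° to 22.4°, cycloidal, h = 14) is passed completely: s = 0.0000 + (14) = 14.0000
θ = 37.1° falls in segment 2 (22.4° to 63.9°, simple-harmonic, h = 20): β = 37.1 − 22.4 = 14.7°, B = 41.5°; Δs = 20/2·(1 − cos(π·0.3542)) = 5.5785; s = 14.0000 + 5.5785 = 19.5785
segment 2 (22.4° to 63.9°, simple-harmonic, h = 20) is passed completely: s = 14.0000 + (20) = 34.0000
segment 3 (63.9° to 211.9°, dwell): s unchanged at 34.0000
segment 4 (211.9° to 322.1°, cycloidal, h = 26) is passed completely: s = 34.0000 + (26) = 60.0000
θ = 341.6° falls in segment 5 (322.1° to 360°, uniform, h = -60): β = 341.6 − 322.1 = 19.5°, B = 37.9°; Δs = -60·19.5/37.9 = -30.8707; s = 60.0000 − 30.8707 = 29.1293
θ=37.1°: R = R0 + s = 40 + 19.5785 = 59.5785
θ=341.6°: R = R0 + s = 40 + 29.1293 = 69.1293

θ=37.1°: 59.5785
θ=341.6°: 69.1293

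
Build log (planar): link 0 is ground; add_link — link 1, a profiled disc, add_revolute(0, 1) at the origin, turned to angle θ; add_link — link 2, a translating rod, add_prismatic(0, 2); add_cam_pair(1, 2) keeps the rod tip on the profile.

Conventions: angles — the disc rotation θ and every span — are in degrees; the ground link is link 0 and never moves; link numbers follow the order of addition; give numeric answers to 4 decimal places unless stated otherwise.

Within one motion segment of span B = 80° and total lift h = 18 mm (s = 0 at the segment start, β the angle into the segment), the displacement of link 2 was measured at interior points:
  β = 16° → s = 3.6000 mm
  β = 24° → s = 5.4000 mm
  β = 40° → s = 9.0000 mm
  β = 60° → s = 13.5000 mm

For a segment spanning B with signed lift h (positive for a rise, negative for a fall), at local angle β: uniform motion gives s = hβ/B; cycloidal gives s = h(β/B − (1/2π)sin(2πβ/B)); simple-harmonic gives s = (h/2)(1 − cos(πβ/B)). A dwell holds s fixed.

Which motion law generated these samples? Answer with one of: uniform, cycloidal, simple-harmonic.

candidates at β/B = r: uniform s = h·r (linear in β); cycloidal s = h·(r − sin(2πr)/(2π)); simple-harmonic s = (h/2)(1 − cos(πr))
β=16°: printed 3.6000 | uniform 3.6000, cycloidal 0.8754, simple-harmonic 1.7188
β=24°: printed 5.4000 | uniform 5.4000, cycloidal 2.6754, simple-harmonic 3.7099
β=40°: printed 9.0000 | uniform 9.0000, cycloidal 9.0000, simple-harmonic 9.0000
β=60°: printed 13.5000 | uniform 13.5000, cycloidal 16.3648, simple-harmonic 15.3640
only one law matches every sample → uniform

uniform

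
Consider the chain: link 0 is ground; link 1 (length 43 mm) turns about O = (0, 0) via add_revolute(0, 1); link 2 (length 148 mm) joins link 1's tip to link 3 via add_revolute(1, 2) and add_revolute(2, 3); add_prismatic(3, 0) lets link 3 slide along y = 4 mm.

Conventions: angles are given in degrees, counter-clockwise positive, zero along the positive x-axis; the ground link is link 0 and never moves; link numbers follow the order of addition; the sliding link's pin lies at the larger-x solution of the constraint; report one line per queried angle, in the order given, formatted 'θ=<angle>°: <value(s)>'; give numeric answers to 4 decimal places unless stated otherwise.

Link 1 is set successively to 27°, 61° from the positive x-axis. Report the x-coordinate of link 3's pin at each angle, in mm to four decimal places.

geometry: r = 43 mm, L = 148 mm, e = 4 mm
θ=27°: crank pin P = (r cos θ, r sin θ) = (38.313281, 19.521591)
θ=27°: h = r sin θ − e = 19.521591 − 4 = 15.521591
θ=27°: x = r cos θ + √(L² − h²) = 38.313281 + 147.183831 = 185.497112
θ=61°: crank pin P = (r cos θ, r sin θ) = (20.846814, 37.608647)
θ=61°: h = r sin θ − e = 37.608647 − 4 = 33.608647
θ=61°: x = r cos θ + √(L² − h²) = 20.846814 + 144.133476 = 164.980289

θ=27°: 185.4971
θ=61°: 164.9803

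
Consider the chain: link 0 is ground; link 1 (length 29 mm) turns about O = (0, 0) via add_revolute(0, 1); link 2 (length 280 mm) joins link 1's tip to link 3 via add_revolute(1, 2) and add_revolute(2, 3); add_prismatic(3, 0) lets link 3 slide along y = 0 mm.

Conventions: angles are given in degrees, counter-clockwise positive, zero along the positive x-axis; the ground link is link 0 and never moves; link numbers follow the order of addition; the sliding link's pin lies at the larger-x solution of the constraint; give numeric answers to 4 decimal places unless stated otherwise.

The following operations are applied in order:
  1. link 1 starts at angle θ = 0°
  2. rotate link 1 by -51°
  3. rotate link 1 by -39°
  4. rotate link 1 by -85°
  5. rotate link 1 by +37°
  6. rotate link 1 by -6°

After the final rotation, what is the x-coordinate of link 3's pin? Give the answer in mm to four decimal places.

geometry: r = 29 mm, L = 280 mm, e = 0 mm; θ starts at 0°
rotate link 1 by -51°: θ ← 0° -51° = -51°
rotate link 1 by -39°: θ ← -51° -39° = -90°
rotate link 1 by -85°: θ ← -90° -85° = -175°
rotate link 1 by +37°: θ ← -175° +37° = -138°
rotate link 1 by -6°: θ ← -138° -6° = -144°
crank pin P = (r cos θ, r sin θ) = (-23.461493, -17.045772)
h = r sin θ − e = -17.045772 − 0 = -17.045772
x = r cos θ + √(L² − h²) = -23.461493 + 279.480664 = 256.019171

256.0192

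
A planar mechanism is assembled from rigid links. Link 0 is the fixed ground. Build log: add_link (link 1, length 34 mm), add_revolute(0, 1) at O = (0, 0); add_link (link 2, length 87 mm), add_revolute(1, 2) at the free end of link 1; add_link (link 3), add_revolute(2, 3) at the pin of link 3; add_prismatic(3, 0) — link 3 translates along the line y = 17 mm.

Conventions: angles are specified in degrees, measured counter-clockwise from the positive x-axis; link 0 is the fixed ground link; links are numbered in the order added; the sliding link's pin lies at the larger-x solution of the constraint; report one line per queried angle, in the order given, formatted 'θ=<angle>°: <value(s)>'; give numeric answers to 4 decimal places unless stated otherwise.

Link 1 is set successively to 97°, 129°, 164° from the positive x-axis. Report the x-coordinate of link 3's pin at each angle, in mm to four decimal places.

geometry: r = 34 mm, L = 87 mm, e = 17 mm
θ=97°: crank pin P = (r cos θ, r sin θ) = (-4.143558, 33.746569)
θ=97°: h = r sin θ − e = 33.746569 − 17 = 16.746569
θ=97°: x = r cos θ + √(L² − h²) = -4.143558 + 85.373019 = 81.229462
θ=129°: crank pin P = (r cos θ, r sin θ) = (-21.396893, 26.422963)
θ=129°: h = r sin θ − e = 26.422963 − 17 = 9.422963
θ=129°: x = r cos θ + √(L² − h²) = -21.396893 + 86.488194 = 65.091301
θ=164°: crank pin P = (r cos θ, r sin θ) = (-32.682898, 9.371670)
θ=164°: h = r sin θ − e = 9.371670 − 17 = -7.628330
θ=164°: x = r cos θ + √(L² − h²) = -32.682898 + 86.664921 = 53.982024

θ=97°: 81.2295
θ=129°: 65.0913
θ=164°: 53.9820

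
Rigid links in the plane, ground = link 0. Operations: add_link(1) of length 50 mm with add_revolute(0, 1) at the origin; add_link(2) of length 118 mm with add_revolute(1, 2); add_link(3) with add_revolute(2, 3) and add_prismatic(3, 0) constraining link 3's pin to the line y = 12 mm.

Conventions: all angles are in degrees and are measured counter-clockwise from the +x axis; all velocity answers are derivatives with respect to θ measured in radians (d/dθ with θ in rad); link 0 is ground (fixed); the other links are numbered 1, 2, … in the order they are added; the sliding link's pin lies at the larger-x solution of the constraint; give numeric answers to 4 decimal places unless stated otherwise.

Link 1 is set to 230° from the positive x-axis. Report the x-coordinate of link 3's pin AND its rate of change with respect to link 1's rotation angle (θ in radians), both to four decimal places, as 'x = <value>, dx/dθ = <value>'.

geometry: r = 50 mm, L = 118 mm, e = 12 mm
crank pin P = (r cos θ, r sin θ) = (-32.139380, -38.302222)
h = r sin θ − e = -38.302222 − 12 = -50.302222
x = r cos θ + √(L² − h²) = -32.139380 + 106.741213 = 74.601832
dx/dθ = −r sin θ − h·r cos θ/√(L² − h²) (θ in radians; h = -50.302222) = 23.156411

x = 74.6018, dx/dθ = 23.1564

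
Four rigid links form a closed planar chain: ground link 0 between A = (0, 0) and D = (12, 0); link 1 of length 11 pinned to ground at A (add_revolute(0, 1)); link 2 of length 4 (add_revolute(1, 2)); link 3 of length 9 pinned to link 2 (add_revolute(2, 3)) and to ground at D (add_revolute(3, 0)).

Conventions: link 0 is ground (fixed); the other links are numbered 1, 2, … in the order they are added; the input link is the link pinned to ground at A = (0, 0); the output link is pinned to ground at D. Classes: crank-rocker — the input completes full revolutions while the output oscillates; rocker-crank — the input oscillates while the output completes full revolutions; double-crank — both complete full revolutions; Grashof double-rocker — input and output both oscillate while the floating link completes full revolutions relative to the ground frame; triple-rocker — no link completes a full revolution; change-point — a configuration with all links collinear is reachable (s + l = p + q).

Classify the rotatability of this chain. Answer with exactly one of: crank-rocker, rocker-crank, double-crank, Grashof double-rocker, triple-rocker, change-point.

lengths: ground=12, input=11, coupler=4, output=9
sorted: s=4 (shortest), l=12 (longest), p+q=20
s + l = 16 vs p + q = 20
s + l < p + q (Grashof) with shortest = coupler link → Grashof double-rocker

Grashof double-rocker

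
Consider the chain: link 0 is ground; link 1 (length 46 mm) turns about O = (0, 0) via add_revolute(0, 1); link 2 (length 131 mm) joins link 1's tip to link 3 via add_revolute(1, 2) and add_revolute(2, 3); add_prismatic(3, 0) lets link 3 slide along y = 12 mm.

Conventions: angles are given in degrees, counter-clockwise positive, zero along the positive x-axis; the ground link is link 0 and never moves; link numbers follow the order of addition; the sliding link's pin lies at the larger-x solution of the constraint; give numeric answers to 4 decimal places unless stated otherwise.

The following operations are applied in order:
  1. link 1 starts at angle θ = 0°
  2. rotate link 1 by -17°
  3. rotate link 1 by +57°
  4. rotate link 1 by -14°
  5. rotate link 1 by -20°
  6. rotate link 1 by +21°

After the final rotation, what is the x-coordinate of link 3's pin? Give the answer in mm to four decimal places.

geometry: r = 46 mm, L = 131 mm, e = 12 mm; θ starts at 0°
rotate link 1 by -17°: θ ← 0° -17° = -17°
rotate link 1 by +57°: θ ← -17° +57° = 40°
rotate link 1 by -14°: θ ← 40° -14° = 26°
rotate link 1 by -20°: θ ← 26° -20° = 6°
rotate link 1 by +21°: θ ← 6° +21° = 27°
crank pin P = (r cos θ, r sin θ) = (40.986300, 20.883563)
h = r sin θ − e = 20.883563 − 12 = 8.883563
x = r cos θ + √(L² − h²) = 40.986300 + 130.698440 = 171.684740

171.6847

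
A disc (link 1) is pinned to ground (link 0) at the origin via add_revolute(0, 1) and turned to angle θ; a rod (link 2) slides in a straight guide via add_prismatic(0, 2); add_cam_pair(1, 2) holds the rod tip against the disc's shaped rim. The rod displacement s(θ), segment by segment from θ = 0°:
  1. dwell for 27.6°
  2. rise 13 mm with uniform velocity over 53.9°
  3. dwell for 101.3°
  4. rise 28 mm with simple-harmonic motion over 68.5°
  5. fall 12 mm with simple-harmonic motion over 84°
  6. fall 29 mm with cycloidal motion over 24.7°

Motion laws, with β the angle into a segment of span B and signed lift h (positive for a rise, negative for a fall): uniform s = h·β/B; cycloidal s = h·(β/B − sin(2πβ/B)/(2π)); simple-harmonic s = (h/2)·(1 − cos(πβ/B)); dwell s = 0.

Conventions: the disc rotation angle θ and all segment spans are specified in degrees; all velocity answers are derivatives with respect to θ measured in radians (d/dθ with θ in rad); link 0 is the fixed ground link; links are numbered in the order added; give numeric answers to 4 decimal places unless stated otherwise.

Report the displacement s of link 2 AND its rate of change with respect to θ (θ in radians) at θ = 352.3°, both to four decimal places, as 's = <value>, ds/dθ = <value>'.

segment 1 (0° to 27.6°, dwell): s unchanged at 0.0000
segment 2 (27.6° to 81.5°, uniform, h = 13) is passed completely: s = 0.0000 + (13) = 13.0000
segment 3 (81.5° to 182.8°, dwell): s unchanged at 13.0000
segment 4 (182.8° to 251.3°, simple-harmonic, h = 28) is passed completely: s = 13.0000 + (28) = 41.0000
segment 5 (251.3° to 335.3°, simple-harmonic, h = -12) is passed completely: s = 41.0000 + (-12) = 29.0000
θ = 352.3° falls in segment 6 (335.3° to 360°, cycloidal, h = -29): β = 352.3 − 335.3 = 17°, B = 24.7°; Δs = -29·(0.6883 − sin(2π·0.6883)/(2π)) = -24.2320; s = 29.0000 − 24.2320 = 4.7680
velocity in seg [335.3°–360°] (cycloidal), θ in radians: β = 17° = 0.2967 rad, B = 24.7° = 0.4311 rad; ds/dθ = (h/B)(1 − cos(2πβ/B)) = ((-29)/0.4311)(1 − cos(2π·0.6883)) = -92.716874 mm/rad

s = 4.7680, ds/dθ = -92.7169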